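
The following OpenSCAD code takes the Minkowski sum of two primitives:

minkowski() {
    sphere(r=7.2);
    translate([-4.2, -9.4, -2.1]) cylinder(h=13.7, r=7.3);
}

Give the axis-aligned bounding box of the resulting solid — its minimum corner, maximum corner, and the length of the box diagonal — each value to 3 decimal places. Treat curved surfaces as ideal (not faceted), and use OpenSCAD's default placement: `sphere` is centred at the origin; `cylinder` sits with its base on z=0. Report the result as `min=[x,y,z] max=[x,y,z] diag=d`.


min=[-18.700,-23.900,-9.300] max=[10.300,5.100,18.800] diag=49.715

A = translate([-4.2, -9.4, -2.1]) cylinder(h=13.7, r=7.3) → bbox [-11.5,-16.7,-2.1] .. [3.1,-2.1,11.6]
B = sphere(r=7.2) → bbox [-7.2,-7.2,-7.2] .. [7.2,7.2,7.2]
lo = A.lo+B.lo = [-11.5-7.2, -16.7-7.2, -2.1-7.2] = [-18.700,-23.900,-9.300]
hi = A.hi+B.hi = [3.1+7.2, -2.1+7.2, 11.6+7.2] = [10.300,5.100,18.800]
diag = √(29²+29²+28.1²) = √2471.61 = 49.715


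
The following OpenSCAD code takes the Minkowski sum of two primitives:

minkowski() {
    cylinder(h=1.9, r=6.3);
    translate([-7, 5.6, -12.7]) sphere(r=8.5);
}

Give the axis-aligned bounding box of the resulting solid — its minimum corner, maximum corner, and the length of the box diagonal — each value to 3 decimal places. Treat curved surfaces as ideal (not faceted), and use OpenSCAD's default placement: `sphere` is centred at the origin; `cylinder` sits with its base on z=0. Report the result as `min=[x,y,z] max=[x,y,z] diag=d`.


A = translate([-7, 5.6, -12.7]) sphere(r=8.5) → bbox [-15.5,-2.9,-21.2] .. [1.5,14.1,-4.2]
B = cylinder(h=1.9, r=6.3) → bbox [-6.3,-6.3,0] .. [6.3,6.3,1.9]
lo = A.lo+B.lo = [-15.5-6.3, -2.9-6.3, -21.2+0] = [-21.800,-9.200,-21.200]
hi = A.hi+B.hi = [1.5+6.3, 14.1+6.3, -4.2+1.9] = [7.800,20.400,-2.300]
diag = √(29.6²+29.6²+18.9²) = √2109.53 = 45.930

min=[-21.800,-9.200,-21.200] max=[7.800,20.400,-2.300] diag=45.930


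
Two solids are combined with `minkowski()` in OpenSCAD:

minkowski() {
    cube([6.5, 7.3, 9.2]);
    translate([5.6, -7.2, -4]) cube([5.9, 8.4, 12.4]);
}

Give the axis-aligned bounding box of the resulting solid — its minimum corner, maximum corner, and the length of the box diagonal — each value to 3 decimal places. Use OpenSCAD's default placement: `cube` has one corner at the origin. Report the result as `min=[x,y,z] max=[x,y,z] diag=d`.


min=[5.600,-7.200,-4.000] max=[18.000,8.500,17.600] diag=29.442

A = translate([5.6, -7.2, -4]) cube([5.9, 8.4, 12.4]) → bbox [5.6,-7.2,-4] .. [11.5,1.2,8.4]
B = cube([6.5, 7.3, 9.2]) → bbox [0,0,0] .. [6.5,7.3,9.2]
lo = A.lo+B.lo = [5.6+0, -7.2+0, -4+0] = [5.600,-7.200,-4.000]
hi = A.hi+B.hi = [11.5+6.5, 1.2+7.3, 8.4+9.2] = [18.000,8.500,17.600]
diag = √(12.4²+15.7²+21.6²) = √866.81 = 29.442


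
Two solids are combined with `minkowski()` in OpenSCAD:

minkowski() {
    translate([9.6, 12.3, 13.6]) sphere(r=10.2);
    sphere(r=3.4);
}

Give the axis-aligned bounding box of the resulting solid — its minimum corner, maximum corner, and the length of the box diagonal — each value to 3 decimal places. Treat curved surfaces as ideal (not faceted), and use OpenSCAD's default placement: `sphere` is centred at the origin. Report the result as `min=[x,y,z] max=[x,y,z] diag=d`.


A = translate([9.6, 12.3, 13.6]) sphere(r=10.2) → bbox [-0.6,2.1,3.4] .. [19.8,22.5,23.8]
B = sphere(r=3.4) → bbox [-3.4,-3.4,-3.4] .. [3.4,3.4,3.4]
lo = A.lo+B.lo = [-0.6-3.4, 2.1-3.4, 3.4-3.4] = [-4.000,-1.300,0.000]
hi = A.hi+B.hi = [19.8+3.4, 22.5+3.4, 23.8+3.4] = [23.200,25.900,27.200]
diag = √(27.2²+27.2²+27.2²) = √2219.52 = 47.112

min=[-4.000,-1.300,0.000] max=[23.200,25.900,27.200] diag=47.112


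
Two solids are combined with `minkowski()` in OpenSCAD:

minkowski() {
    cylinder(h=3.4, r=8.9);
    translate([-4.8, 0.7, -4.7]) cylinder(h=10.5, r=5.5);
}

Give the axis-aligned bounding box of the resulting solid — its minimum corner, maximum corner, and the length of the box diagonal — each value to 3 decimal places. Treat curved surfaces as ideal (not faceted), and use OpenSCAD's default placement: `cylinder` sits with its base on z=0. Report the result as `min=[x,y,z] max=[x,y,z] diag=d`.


min=[-19.200,-13.700,-4.700] max=[9.600,15.100,9.200] diag=43.036

A = translate([-4.8, 0.7, -4.7]) cylinder(h=10.5, r=5.5) → bbox [-10.3,-4.8,-4.7] .. [0.7,6.2,5.8]
B = cylinder(h=3.4, r=8.9) → bbox [-8.9,-8.9,0] .. [8.9,8.9,3.4]
lo = A.lo+B.lo = [-10.3-8.9, -4.8-8.9, -4.7+0] = [-19.200,-13.700,-4.700]
hi = A.hi+B.hi = [0.7+8.9, 6.2+8.9, 5.8+3.4] = [9.600,15.100,9.200]
diag = √(28.8²+28.8²+13.9²) = √1852.09 = 43.036


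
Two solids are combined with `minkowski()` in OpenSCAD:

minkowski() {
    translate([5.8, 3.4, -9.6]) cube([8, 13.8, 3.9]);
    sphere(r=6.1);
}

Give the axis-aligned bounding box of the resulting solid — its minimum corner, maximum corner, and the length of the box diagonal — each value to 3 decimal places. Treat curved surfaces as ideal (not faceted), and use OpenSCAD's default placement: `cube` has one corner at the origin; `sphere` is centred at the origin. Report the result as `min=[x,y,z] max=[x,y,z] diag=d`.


A = translate([5.8, 3.4, -9.6]) cube([8, 13.8, 3.9]) → bbox [5.8,3.4,-9.6] .. [13.8,17.2,-5.7]
B = sphere(r=6.1) → bbox [-6.1,-6.1,-6.1] .. [6.1,6.1,6.1]
lo = A.lo+B.lo = [5.8-6.1, 3.4-6.1, -9.6-6.1] = [-0.300,-2.700,-15.700]
hi = A.hi+B.hi = [13.8+6.1, 17.2+6.1, -5.7+6.1] = [19.900,23.300,0.400]
diag = √(20.2²+26²+16.1²) = √1343.25 = 36.650

min=[-0.300,-2.700,-15.700] max=[19.900,23.300,0.400] diag=36.650


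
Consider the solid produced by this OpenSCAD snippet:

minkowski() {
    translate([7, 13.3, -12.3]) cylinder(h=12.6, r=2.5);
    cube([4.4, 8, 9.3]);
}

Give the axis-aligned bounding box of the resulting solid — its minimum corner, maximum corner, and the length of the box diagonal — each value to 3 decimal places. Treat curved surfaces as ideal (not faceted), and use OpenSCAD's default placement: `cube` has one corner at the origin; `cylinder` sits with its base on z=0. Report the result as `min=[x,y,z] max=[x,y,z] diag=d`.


A = translate([7, 13.3, -12.3]) cylinder(h=12.6, r=2.5) → bbox [4.5,10.8,-12.3] .. [9.5,15.8,0.3]
B = cube([4.4, 8, 9.3]) → bbox [0,0,0] .. [4.4,8,9.3]
lo = A.lo+B.lo = [4.5+0, 10.8+0, -12.3+0] = [4.500,10.800,-12.300]
hi = A.hi+B.hi = [9.5+4.4, 15.8+8, 0.3+9.3] = [13.900,23.800,9.600]
diag = √(9.4²+13²+21.9²) = √736.97 = 27.147

min=[4.500,10.800,-12.300] max=[13.900,23.800,9.600] diag=27.147


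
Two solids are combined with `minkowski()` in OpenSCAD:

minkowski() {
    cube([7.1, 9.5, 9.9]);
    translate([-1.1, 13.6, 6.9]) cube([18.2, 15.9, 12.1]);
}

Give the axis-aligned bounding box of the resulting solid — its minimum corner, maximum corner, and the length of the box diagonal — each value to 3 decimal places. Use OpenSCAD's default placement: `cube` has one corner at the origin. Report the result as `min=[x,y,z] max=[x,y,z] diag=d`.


A = translate([-1.1, 13.6, 6.9]) cube([18.2, 15.9, 12.1]) → bbox [-1.1,13.6,6.9] .. [17.1,29.5,19]
B = cube([7.1, 9.5, 9.9]) → bbox [0,0,0] .. [7.1,9.5,9.9]
lo = A.lo+B.lo = [-1.1+0, 13.6+0, 6.9+0] = [-1.100,13.600,6.900]
hi = A.hi+B.hi = [17.1+7.1, 29.5+9.5, 19+9.9] = [24.200,39.000,28.900]
diag = √(25.3²+25.4²+22²) = √1769.25 = 42.062

min=[-1.100,13.600,6.900] max=[24.200,39.000,28.900] diag=42.062


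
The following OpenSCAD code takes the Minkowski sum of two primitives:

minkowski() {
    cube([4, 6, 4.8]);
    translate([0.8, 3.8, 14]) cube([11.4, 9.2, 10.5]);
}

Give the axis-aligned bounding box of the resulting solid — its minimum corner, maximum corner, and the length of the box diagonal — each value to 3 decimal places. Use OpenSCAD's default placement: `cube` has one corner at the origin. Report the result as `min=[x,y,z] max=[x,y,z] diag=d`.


min=[0.800,3.800,14.000] max=[16.200,19.000,29.300] diag=26.501

A = translate([0.8, 3.8, 14]) cube([11.4, 9.2, 10.5]) → bbox [0.8,3.8,14] .. [12.2,13,24.5]
B = cube([4, 6, 4.8]) → bbox [0,0,0] .. [4,6,4.8]
lo = A.lo+B.lo = [0.8+0, 3.8+0, 14+0] = [0.800,3.800,14.000]
hi = A.hi+B.hi = [12.2+4, 13+6, 24.5+4.8] = [16.200,19.000,29.300]
diag = √(15.4²+15.2²+15.3²) = √702.29 = 26.501


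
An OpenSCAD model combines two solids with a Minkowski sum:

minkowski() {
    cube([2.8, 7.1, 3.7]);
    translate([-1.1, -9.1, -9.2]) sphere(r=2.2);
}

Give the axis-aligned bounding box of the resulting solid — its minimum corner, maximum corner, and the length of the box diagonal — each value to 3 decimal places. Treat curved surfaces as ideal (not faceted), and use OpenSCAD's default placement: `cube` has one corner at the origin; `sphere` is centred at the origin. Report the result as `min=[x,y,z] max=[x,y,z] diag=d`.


min=[-3.300,-11.300,-11.400] max=[3.900,0.200,-3.300] diag=15.802

A = translate([-1.1, -9.1, -9.2]) sphere(r=2.2) → bbox [-3.3,-11.3,-11.4] .. [1.1,-6.9,-7]
B = cube([2.8, 7.1, 3.7]) → bbox [0,0,0] .. [2.8,7.1,3.7]
lo = A.lo+B.lo = [-3.3+0, -11.3+0, -11.4+0] = [-3.300,-11.300,-11.400]
hi = A.hi+B.hi = [1.1+2.8, -6.9+7.1, -7+3.7] = [3.900,0.200,-3.300]
diag = √(7.2²+11.5²+8.1²) = √249.7 = 15.802


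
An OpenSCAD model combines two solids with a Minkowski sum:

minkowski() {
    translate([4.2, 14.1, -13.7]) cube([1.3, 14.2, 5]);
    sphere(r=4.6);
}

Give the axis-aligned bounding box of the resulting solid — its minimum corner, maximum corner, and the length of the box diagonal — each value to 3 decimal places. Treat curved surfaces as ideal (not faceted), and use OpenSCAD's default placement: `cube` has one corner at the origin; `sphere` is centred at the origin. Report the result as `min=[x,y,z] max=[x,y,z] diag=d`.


min=[-0.400,9.500,-18.300] max=[10.100,32.900,-4.100] diag=29.316

A = translate([4.2, 14.1, -13.7]) cube([1.3, 14.2, 5]) → bbox [4.2,14.1,-13.7] .. [5.5,28.3,-8.7]
B = sphere(r=4.6) → bbox [-4.6,-4.6,-4.6] .. [4.6,4.6,4.6]
lo = A.lo+B.lo = [4.2-4.6, 14.1-4.6, -13.7-4.6] = [-0.400,9.500,-18.300]
hi = A.hi+B.hi = [5.5+4.6, 28.3+4.6, -8.7+4.6] = [10.100,32.900,-4.100]
diag = √(10.5²+23.4²+14.2²) = √859.45 = 29.316


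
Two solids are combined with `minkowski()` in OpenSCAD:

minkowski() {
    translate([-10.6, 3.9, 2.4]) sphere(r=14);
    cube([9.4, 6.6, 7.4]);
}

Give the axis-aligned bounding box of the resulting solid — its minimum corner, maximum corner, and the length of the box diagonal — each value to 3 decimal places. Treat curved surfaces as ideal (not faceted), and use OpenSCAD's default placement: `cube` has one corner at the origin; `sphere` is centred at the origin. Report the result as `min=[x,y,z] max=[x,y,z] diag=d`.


A = translate([-10.6, 3.9, 2.4]) sphere(r=14) → bbox [-24.6,-10.1,-11.6] .. [3.4,17.9,16.4]
B = cube([9.4, 6.6, 7.4]) → bbox [0,0,0] .. [9.4,6.6,7.4]
lo = A.lo+B.lo = [-24.6+0, -10.1+0, -11.6+0] = [-24.600,-10.100,-11.600]
hi = A.hi+B.hi = [3.4+9.4, 17.9+6.6, 16.4+7.4] = [12.800,24.500,23.800]
diag = √(37.4²+34.6²+35.4²) = √3849.08 = 62.041

min=[-24.600,-10.100,-11.600] max=[12.800,24.500,23.800] diag=62.041


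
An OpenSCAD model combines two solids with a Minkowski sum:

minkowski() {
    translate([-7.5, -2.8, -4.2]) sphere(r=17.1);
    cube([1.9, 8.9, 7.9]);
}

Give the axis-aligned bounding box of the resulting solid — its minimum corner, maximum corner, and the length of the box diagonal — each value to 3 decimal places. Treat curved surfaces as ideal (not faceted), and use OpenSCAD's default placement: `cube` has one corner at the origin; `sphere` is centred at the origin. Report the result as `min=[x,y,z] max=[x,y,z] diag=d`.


A = translate([-7.5, -2.8, -4.2]) sphere(r=17.1) → bbox [-24.6,-19.9,-21.3] .. [9.6,14.3,12.9]
B = cube([1.9, 8.9, 7.9]) → bbox [0,0,0] .. [1.9,8.9,7.9]
lo = A.lo+B.lo = [-24.6+0, -19.9+0, -21.3+0] = [-24.600,-19.900,-21.300]
hi = A.hi+B.hi = [9.6+1.9, 14.3+8.9, 12.9+7.9] = [11.500,23.200,20.800]
diag = √(36.1²+43.1²+42.1²) = √4933.23 = 70.237

min=[-24.600,-19.900,-21.300] max=[11.500,23.200,20.800] diag=70.237


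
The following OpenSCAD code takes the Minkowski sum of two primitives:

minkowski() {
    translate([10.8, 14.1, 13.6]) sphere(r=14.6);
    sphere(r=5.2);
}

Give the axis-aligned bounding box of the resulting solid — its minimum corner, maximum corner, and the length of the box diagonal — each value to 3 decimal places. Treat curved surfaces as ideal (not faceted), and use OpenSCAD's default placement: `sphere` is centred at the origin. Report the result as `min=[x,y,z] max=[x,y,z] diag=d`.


A = translate([10.8, 14.1, 13.6]) sphere(r=14.6) → bbox [-3.8,-0.5,-1] .. [25.4,28.7,28.2]
B = sphere(r=5.2) → bbox [-5.2,-5.2,-5.2] .. [5.2,5.2,5.2]
lo = A.lo+B.lo = [-3.8-5.2, -0.5-5.2, -1-5.2] = [-9.000,-5.700,-6.200]
hi = A.hi+B.hi = [25.4+5.2, 28.7+5.2, 28.2+5.2] = [30.600,33.900,33.400]
diag = √(39.6²+39.6²+39.6²) = √4704.48 = 68.589

min=[-9.000,-5.700,-6.200] max=[30.600,33.900,33.400] diag=68.589


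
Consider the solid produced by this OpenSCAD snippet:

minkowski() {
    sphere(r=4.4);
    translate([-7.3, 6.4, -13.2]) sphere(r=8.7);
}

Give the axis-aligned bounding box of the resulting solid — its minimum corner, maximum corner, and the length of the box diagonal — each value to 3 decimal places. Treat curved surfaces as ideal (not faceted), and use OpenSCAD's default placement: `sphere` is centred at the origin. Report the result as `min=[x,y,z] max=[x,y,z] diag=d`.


A = translate([-7.3, 6.4, -13.2]) sphere(r=8.7) → bbox [-16,-2.3,-21.9] .. [1.4,15.1,-4.5]
B = sphere(r=4.4) → bbox [-4.4,-4.4,-4.4] .. [4.4,4.4,4.4]
lo = A.lo+B.lo = [-16-4.4, -2.3-4.4, -21.9-4.4] = [-20.400,-6.700,-26.300]
hi = A.hi+B.hi = [1.4+4.4, 15.1+4.4, -4.5+4.4] = [5.800,19.500,-0.100]
diag = √(26.2²+26.2²+26.2²) = √2059.32 = 45.380

min=[-20.400,-6.700,-26.300] max=[5.800,19.500,-0.100] diag=45.380


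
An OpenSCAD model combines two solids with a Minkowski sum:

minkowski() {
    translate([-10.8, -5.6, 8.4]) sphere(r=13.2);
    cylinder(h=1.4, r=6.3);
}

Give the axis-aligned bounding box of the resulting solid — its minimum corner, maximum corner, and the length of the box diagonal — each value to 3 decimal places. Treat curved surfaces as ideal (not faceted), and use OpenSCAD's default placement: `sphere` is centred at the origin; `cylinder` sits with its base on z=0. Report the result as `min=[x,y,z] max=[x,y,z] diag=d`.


min=[-30.300,-25.100,-4.800] max=[8.700,13.900,23.000] diag=61.764

A = translate([-10.8, -5.6, 8.4]) sphere(r=13.2) → bbox [-24,-18.8,-4.8] .. [2.4,7.6,21.6]
B = cylinder(h=1.4, r=6.3) → bbox [-6.3,-6.3,0] .. [6.3,6.3,1.4]
lo = A.lo+B.lo = [-24-6.3, -18.8-6.3, -4.8+0] = [-30.300,-25.100,-4.800]
hi = A.hi+B.hi = [2.4+6.3, 7.6+6.3, 21.6+1.4] = [8.700,13.900,23.000]
diag = √(39²+39²+27.8²) = √3814.84 = 61.764


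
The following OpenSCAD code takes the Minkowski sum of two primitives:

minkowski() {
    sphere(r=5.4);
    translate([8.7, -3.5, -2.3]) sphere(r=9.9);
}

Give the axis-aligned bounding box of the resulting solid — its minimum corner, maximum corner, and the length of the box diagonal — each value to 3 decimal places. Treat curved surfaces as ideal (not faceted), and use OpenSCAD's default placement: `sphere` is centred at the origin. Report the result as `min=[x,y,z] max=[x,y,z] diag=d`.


min=[-6.600,-18.800,-17.600] max=[24.000,11.800,13.000] diag=53.001

A = translate([8.7, -3.5, -2.3]) sphere(r=9.9) → bbox [-1.2,-13.4,-12.2] .. [18.6,6.4,7.6]
B = sphere(r=5.4) → bbox [-5.4,-5.4,-5.4] .. [5.4,5.4,5.4]
lo = A.lo+B.lo = [-1.2-5.4, -13.4-5.4, -12.2-5.4] = [-6.600,-18.800,-17.600]
hi = A.hi+B.hi = [18.6+5.4, 6.4+5.4, 7.6+5.4] = [24.000,11.800,13.000]
diag = √(30.6²+30.6²+30.6²) = √2809.08 = 53.001


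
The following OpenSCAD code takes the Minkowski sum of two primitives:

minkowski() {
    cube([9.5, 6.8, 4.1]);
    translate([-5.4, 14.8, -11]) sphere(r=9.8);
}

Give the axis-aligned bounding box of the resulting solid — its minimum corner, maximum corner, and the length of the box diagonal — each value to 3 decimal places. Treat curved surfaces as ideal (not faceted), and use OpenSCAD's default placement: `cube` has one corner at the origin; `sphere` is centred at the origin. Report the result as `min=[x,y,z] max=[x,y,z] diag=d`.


min=[-15.200,5.000,-20.800] max=[13.900,31.400,2.900] diag=45.885

A = translate([-5.4, 14.8, -11]) sphere(r=9.8) → bbox [-15.2,5,-20.8] .. [4.4,24.6,-1.2]
B = cube([9.5, 6.8, 4.1]) → bbox [0,0,0] .. [9.5,6.8,4.1]
lo = A.lo+B.lo = [-15.2+0, 5+0, -20.8+0] = [-15.200,5.000,-20.800]
hi = A.hi+B.hi = [4.4+9.5, 24.6+6.8, -1.2+4.1] = [13.900,31.400,2.900]
diag = √(29.1²+26.4²+23.7²) = √2105.46 = 45.885


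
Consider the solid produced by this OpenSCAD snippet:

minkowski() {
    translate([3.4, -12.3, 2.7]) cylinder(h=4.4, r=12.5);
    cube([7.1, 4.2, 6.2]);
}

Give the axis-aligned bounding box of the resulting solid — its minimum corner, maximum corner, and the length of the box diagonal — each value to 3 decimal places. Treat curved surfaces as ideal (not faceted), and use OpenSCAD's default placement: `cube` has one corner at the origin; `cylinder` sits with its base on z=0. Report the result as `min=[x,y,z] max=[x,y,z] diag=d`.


min=[-9.100,-24.800,2.700] max=[23.000,4.400,13.300] diag=44.670

A = translate([3.4, -12.3, 2.7]) cylinder(h=4.4, r=12.5) → bbox [-9.1,-24.8,2.7] .. [15.9,0.2,7.1]
B = cube([7.1, 4.2, 6.2]) → bbox [0,0,0] .. [7.1,4.2,6.2]
lo = A.lo+B.lo = [-9.1+0, -24.8+0, 2.7+0] = [-9.100,-24.800,2.700]
hi = A.hi+B.hi = [15.9+7.1, 0.2+4.2, 7.1+6.2] = [23.000,4.400,13.300]
diag = √(32.1²+29.2²+10.6²) = √1995.41 = 44.670


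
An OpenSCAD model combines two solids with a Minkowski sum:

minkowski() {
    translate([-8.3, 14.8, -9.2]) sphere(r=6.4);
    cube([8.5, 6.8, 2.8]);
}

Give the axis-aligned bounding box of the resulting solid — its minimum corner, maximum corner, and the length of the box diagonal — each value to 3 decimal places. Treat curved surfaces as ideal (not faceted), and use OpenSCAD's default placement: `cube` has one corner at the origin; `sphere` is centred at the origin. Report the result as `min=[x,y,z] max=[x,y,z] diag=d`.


min=[-14.700,8.400,-15.600] max=[6.600,28.000,0.000] diag=32.882

A = translate([-8.3, 14.8, -9.2]) sphere(r=6.4) → bbox [-14.7,8.4,-15.6] .. [-1.9,21.2,-2.8]
B = cube([8.5, 6.8, 2.8]) → bbox [0,0,0] .. [8.5,6.8,2.8]
lo = A.lo+B.lo = [-14.7+0, 8.4+0, -15.6+0] = [-14.700,8.400,-15.600]
hi = A.hi+B.hi = [-1.9+8.5, 21.2+6.8, -2.8+2.8] = [6.600,28.000,0.000]
diag = √(21.3²+19.6²+15.6²) = √1081.21 = 32.882


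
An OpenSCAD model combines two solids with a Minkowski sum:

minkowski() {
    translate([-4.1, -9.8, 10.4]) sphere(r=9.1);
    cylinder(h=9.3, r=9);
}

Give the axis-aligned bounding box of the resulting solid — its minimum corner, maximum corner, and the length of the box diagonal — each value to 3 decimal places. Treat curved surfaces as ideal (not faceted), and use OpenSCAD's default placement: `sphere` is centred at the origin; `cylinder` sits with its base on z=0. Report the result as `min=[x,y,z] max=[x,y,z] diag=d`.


min=[-22.200,-27.900,1.300] max=[14.000,8.300,28.800] diag=58.113

A = translate([-4.1, -9.8, 10.4]) sphere(r=9.1) → bbox [-13.2,-18.9,1.3] .. [5,-0.7,19.5]
B = cylinder(h=9.3, r=9) → bbox [-9,-9,0] .. [9,9,9.3]
lo = A.lo+B.lo = [-13.2-9, -18.9-9, 1.3+0] = [-22.200,-27.900,1.300]
hi = A.hi+B.hi = [5+9, -0.7+9, 19.5+9.3] = [14.000,8.300,28.800]
diag = √(36.2²+36.2²+27.5²) = √3377.13 = 58.113


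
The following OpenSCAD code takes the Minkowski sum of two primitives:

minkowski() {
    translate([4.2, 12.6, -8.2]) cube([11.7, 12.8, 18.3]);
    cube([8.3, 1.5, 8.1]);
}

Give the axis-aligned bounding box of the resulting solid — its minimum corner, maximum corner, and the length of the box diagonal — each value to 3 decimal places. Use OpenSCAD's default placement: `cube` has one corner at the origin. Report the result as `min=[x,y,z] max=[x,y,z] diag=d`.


min=[4.200,12.600,-8.200] max=[24.200,26.900,18.200] diag=36.076

A = translate([4.2, 12.6, -8.2]) cube([11.7, 12.8, 18.3]) → bbox [4.2,12.6,-8.2] .. [15.9,25.4,10.1]
B = cube([8.3, 1.5, 8.1]) → bbox [0,0,0] .. [8.3,1.5,8.1]
lo = A.lo+B.lo = [4.2+0, 12.6+0, -8.2+0] = [4.200,12.600,-8.200]
hi = A.hi+B.hi = [15.9+8.3, 25.4+1.5, 10.1+8.1] = [24.200,26.900,18.200]
diag = √(20²+14.3²+26.4²) = √1301.45 = 36.076


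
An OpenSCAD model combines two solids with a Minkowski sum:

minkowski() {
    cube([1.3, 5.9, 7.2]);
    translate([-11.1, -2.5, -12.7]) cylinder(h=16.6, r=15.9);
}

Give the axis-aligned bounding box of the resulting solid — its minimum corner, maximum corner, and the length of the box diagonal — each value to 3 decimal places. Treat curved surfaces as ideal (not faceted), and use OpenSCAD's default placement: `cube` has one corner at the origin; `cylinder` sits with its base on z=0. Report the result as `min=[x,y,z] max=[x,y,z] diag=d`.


A = translate([-11.1, -2.5, -12.7]) cylinder(h=16.6, r=15.9) → bbox [-27,-18.4,-12.7] .. [4.8,13.4,3.9]
B = cube([1.3, 5.9, 7.2]) → bbox [0,0,0] .. [1.3,5.9,7.2]
lo = A.lo+B.lo = [-27+0, -18.4+0, -12.7+0] = [-27.000,-18.400,-12.700]
hi = A.hi+B.hi = [4.8+1.3, 13.4+5.9, 3.9+7.2] = [6.100,19.300,11.100]
diag = √(33.1²+37.7²+23.8²) = √3083.34 = 55.528

min=[-27.000,-18.400,-12.700] max=[6.100,19.300,11.100] diag=55.528


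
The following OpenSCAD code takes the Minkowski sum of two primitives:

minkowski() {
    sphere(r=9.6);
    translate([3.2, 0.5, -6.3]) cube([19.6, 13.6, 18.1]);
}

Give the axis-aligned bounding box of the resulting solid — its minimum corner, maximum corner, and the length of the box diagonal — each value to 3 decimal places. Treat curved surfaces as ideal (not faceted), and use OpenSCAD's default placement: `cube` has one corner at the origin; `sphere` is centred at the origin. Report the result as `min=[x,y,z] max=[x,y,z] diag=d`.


min=[-6.400,-9.100,-15.900] max=[32.400,23.700,21.400] diag=63.028

A = translate([3.2, 0.5, -6.3]) cube([19.6, 13.6, 18.1]) → bbox [3.2,0.5,-6.3] .. [22.8,14.1,11.8]
B = sphere(r=9.6) → bbox [-9.6,-9.6,-9.6] .. [9.6,9.6,9.6]
lo = A.lo+B.lo = [3.2-9.6, 0.5-9.6, -6.3-9.6] = [-6.400,-9.100,-15.900]
hi = A.hi+B.hi = [22.8+9.6, 14.1+9.6, 11.8+9.6] = [32.400,23.700,21.400]
diag = √(38.8²+32.8²+37.3²) = √3972.57 = 63.028


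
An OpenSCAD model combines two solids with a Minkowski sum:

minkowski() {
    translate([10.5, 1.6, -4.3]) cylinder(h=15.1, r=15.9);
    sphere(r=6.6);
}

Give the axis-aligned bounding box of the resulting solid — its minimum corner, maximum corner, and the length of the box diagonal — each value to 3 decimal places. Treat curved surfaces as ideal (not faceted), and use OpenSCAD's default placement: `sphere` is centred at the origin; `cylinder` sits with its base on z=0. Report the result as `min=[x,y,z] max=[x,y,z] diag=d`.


min=[-12.000,-20.900,-10.900] max=[33.000,24.100,17.400] diag=69.648

A = translate([10.5, 1.6, -4.3]) cylinder(h=15.1, r=15.9) → bbox [-5.4,-14.3,-4.3] .. [26.4,17.5,10.8]
B = sphere(r=6.6) → bbox [-6.6,-6.6,-6.6] .. [6.6,6.6,6.6]
lo = A.lo+B.lo = [-5.4-6.6, -14.3-6.6, -4.3-6.6] = [-12.000,-20.900,-10.900]
hi = A.hi+B.hi = [26.4+6.6, 17.5+6.6, 10.8+6.6] = [33.000,24.100,17.400]
diag = √(45²+45²+28.3²) = √4850.89 = 69.648


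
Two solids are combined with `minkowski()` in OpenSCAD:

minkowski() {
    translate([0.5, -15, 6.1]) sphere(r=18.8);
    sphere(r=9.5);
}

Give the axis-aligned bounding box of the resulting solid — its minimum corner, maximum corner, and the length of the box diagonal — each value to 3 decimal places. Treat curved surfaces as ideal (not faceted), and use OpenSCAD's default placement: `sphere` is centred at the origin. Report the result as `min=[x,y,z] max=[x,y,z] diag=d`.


A = translate([0.5, -15, 6.1]) sphere(r=18.8) → bbox [-18.3,-33.8,-12.7] .. [19.3,3.8,24.9]
B = sphere(r=9.5) → bbox [-9.5,-9.5,-9.5] .. [9.5,9.5,9.5]
lo = A.lo+B.lo = [-18.3-9.5, -33.8-9.5, -12.7-9.5] = [-27.800,-43.300,-22.200]
hi = A.hi+B.hi = [19.3+9.5, 3.8+9.5, 24.9+9.5] = [28.800,13.300,34.400]
diag = √(56.6²+56.6²+56.6²) = √9610.68 = 98.034

min=[-27.800,-43.300,-22.200] max=[28.800,13.300,34.400] diag=98.034


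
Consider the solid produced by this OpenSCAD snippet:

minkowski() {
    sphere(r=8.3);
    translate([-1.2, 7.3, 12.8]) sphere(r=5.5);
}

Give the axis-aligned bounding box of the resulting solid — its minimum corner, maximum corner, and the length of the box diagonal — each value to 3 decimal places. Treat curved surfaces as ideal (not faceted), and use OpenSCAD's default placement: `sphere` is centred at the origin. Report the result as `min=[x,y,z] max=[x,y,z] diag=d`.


min=[-15.000,-6.500,-1.000] max=[12.600,21.100,26.600] diag=47.805

A = translate([-1.2, 7.3, 12.8]) sphere(r=5.5) → bbox [-6.7,1.8,7.3] .. [4.3,12.8,18.3]
B = sphere(r=8.3) → bbox [-8.3,-8.3,-8.3] .. [8.3,8.3,8.3]
lo = A.lo+B.lo = [-6.7-8.3, 1.8-8.3, 7.3-8.3] = [-15.000,-6.500,-1.000]
hi = A.hi+B.hi = [4.3+8.3, 12.8+8.3, 18.3+8.3] = [12.600,21.100,26.600]
diag = √(27.6²+27.6²+27.6²) = √2285.28 = 47.805


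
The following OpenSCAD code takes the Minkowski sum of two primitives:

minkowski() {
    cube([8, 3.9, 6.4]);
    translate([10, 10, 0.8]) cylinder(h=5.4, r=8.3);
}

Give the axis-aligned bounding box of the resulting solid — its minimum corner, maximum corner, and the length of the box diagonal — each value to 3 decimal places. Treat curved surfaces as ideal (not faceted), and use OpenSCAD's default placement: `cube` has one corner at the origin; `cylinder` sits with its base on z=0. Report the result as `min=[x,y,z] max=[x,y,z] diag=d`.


min=[1.700,1.700,0.800] max=[26.300,22.200,12.600] diag=34.127

A = translate([10, 10, 0.8]) cylinder(h=5.4, r=8.3) → bbox [1.7,1.7,0.8] .. [18.3,18.3,6.2]
B = cube([8, 3.9, 6.4]) → bbox [0,0,0] .. [8,3.9,6.4]
lo = A.lo+B.lo = [1.7+0, 1.7+0, 0.8+0] = [1.700,1.700,0.800]
hi = A.hi+B.hi = [18.3+8, 18.3+3.9, 6.2+6.4] = [26.300,22.200,12.600]
diag = √(24.6²+20.5²+11.8²) = √1164.65 = 34.127


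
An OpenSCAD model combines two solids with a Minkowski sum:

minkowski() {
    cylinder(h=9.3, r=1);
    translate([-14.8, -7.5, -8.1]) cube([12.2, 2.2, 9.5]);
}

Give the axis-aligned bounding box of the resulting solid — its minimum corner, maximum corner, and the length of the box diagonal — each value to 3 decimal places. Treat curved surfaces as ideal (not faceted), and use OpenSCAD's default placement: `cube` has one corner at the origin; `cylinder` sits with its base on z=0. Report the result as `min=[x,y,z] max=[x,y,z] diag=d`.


A = translate([-14.8, -7.5, -8.1]) cube([12.2, 2.2, 9.5]) → bbox [-14.8,-7.5,-8.1] .. [-2.6,-5.3,1.4]
B = cylinder(h=9.3, r=1) → bbox [-1,-1,0] .. [1,1,9.3]
lo = A.lo+B.lo = [-14.8-1, -7.5-1, -8.1+0] = [-15.800,-8.500,-8.100]
hi = A.hi+B.hi = [-2.6+1, -5.3+1, 1.4+9.3] = [-1.600,-4.300,10.700]
diag = √(14.2²+4.2²+18.8²) = √572.72 = 23.932

min=[-15.800,-8.500,-8.100] max=[-1.600,-4.300,10.700] diag=23.932


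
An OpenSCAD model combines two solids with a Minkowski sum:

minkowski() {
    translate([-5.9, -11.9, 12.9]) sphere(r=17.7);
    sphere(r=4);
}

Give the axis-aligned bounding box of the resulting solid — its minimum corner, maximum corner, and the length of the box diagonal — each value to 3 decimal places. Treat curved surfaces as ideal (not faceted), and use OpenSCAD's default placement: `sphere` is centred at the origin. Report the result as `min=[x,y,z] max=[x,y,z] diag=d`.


min=[-27.600,-33.600,-8.800] max=[15.800,9.800,34.600] diag=75.171

A = translate([-5.9, -11.9, 12.9]) sphere(r=17.7) → bbox [-23.6,-29.6,-4.8] .. [11.8,5.8,30.6]
B = sphere(r=4) → bbox [-4,-4,-4] .. [4,4,4]
lo = A.lo+B.lo = [-23.6-4, -29.6-4, -4.8-4] = [-27.600,-33.600,-8.800]
hi = A.hi+B.hi = [11.8+4, 5.8+4, 30.6+4] = [15.800,9.800,34.600]
diag = √(43.4²+43.4²+43.4²) = √5650.68 = 75.171


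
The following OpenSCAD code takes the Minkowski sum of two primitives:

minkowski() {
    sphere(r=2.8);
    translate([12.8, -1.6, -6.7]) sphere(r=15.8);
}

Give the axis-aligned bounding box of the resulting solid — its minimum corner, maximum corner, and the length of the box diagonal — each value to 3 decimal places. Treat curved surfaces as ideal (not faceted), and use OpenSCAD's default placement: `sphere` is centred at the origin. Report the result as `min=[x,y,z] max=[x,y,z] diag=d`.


A = translate([12.8, -1.6, -6.7]) sphere(r=15.8) → bbox [-3,-17.4,-22.5] .. [28.6,14.2,9.1]
B = sphere(r=2.8) → bbox [-2.8,-2.8,-2.8] .. [2.8,2.8,2.8]
lo = A.lo+B.lo = [-3-2.8, -17.4-2.8, -22.5-2.8] = [-5.800,-20.200,-25.300]
hi = A.hi+B.hi = [28.6+2.8, 14.2+2.8, 9.1+2.8] = [31.400,17.000,11.900]
diag = √(37.2²+37.2²+37.2²) = √4151.52 = 64.432

min=[-5.800,-20.200,-25.300] max=[31.400,17.000,11.900] diag=64.432


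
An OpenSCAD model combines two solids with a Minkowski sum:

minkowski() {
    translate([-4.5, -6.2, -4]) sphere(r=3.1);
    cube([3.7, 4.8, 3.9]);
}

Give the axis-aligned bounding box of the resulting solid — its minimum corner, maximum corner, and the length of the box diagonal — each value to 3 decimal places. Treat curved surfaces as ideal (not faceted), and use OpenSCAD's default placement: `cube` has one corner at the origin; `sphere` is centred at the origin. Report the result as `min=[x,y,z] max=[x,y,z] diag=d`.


A = translate([-4.5, -6.2, -4]) sphere(r=3.1) → bbox [-7.6,-9.3,-7.1] .. [-1.4,-3.1,-0.9]
B = cube([3.7, 4.8, 3.9]) → bbox [0,0,0] .. [3.7,4.8,3.9]
lo = A.lo+B.lo = [-7.6+0, -9.3+0, -7.1+0] = [-7.600,-9.300,-7.100]
hi = A.hi+B.hi = [-1.4+3.7, -3.1+4.8, -0.9+3.9] = [2.300,1.700,3.000]
diag = √(9.9²+11²+10.1²) = √321.02 = 17.917

min=[-7.600,-9.300,-7.100] max=[2.300,1.700,3.000] diag=17.917


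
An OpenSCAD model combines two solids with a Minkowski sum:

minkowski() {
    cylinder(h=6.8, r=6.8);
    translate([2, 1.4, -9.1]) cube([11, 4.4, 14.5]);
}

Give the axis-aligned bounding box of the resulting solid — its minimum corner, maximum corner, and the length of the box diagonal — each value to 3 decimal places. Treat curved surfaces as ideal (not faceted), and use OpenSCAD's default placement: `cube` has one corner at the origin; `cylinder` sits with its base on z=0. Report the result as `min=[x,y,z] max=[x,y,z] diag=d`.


min=[-4.800,-5.400,-9.100] max=[19.800,12.600,12.200] diag=37.187

A = translate([2, 1.4, -9.1]) cube([11, 4.4, 14.5]) → bbox [2,1.4,-9.1] .. [13,5.8,5.4]
B = cylinder(h=6.8, r=6.8) → bbox [-6.8,-6.8,0] .. [6.8,6.8,6.8]
lo = A.lo+B.lo = [2-6.8, 1.4-6.8, -9.1+0] = [-4.800,-5.400,-9.100]
hi = A.hi+B.hi = [13+6.8, 5.8+6.8, 5.4+6.8] = [19.800,12.600,12.200]
diag = √(24.6²+18²+21.3²) = √1382.85 = 37.187


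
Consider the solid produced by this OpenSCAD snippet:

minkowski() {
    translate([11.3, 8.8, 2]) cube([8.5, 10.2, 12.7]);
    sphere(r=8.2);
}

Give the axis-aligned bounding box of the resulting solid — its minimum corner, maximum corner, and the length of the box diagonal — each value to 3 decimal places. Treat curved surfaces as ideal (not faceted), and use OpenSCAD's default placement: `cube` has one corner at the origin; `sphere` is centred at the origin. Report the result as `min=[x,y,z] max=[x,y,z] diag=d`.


min=[3.100,0.600,-6.200] max=[28.000,27.200,22.900] diag=46.630

A = translate([11.3, 8.8, 2]) cube([8.5, 10.2, 12.7]) → bbox [11.3,8.8,2] .. [19.8,19,14.7]
B = sphere(r=8.2) → bbox [-8.2,-8.2,-8.2] .. [8.2,8.2,8.2]
lo = A.lo+B.lo = [11.3-8.2, 8.8-8.2, 2-8.2] = [3.100,0.600,-6.200]
hi = A.hi+B.hi = [19.8+8.2, 19+8.2, 14.7+8.2] = [28.000,27.200,22.900]
diag = √(24.9²+26.6²+29.1²) = √2174.38 = 46.630


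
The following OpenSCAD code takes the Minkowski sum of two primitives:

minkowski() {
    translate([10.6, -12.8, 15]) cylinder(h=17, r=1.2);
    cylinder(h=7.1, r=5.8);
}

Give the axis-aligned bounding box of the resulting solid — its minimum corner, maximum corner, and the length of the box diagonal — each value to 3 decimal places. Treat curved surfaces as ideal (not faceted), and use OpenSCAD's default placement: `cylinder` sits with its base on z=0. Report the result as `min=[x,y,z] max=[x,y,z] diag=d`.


A = translate([10.6, -12.8, 15]) cylinder(h=17, r=1.2) → bbox [9.4,-14,15] .. [11.8,-11.6,32]
B = cylinder(h=7.1, r=5.8) → bbox [-5.8,-5.8,0] .. [5.8,5.8,7.1]
lo = A.lo+B.lo = [9.4-5.8, -14-5.8, 15+0] = [3.600,-19.800,15.000]
hi = A.hi+B.hi = [11.8+5.8, -11.6+5.8, 32+7.1] = [17.600,-5.800,39.100]
diag = √(14²+14²+24.1²) = √972.81 = 31.190

min=[3.600,-19.800,15.000] max=[17.600,-5.800,39.100] diag=31.190


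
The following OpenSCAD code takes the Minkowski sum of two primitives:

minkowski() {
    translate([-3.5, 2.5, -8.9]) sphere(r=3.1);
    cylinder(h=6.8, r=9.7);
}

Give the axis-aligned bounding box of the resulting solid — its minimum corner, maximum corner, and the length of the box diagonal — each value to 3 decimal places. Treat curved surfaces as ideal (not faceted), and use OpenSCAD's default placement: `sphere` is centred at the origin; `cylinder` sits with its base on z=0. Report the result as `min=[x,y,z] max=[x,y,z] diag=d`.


min=[-16.300,-10.300,-12.000] max=[9.300,15.300,1.000] diag=38.467

A = translate([-3.5, 2.5, -8.9]) sphere(r=3.1) → bbox [-6.6,-0.6,-12] .. [-0.4,5.6,-5.8]
B = cylinder(h=6.8, r=9.7) → bbox [-9.7,-9.7,0] .. [9.7,9.7,6.8]
lo = A.lo+B.lo = [-6.6-9.7, -0.6-9.7, -12+0] = [-16.300,-10.300,-12.000]
hi = A.hi+B.hi = [-0.4+9.7, 5.6+9.7, -5.8+6.8] = [9.300,15.300,1.000]
diag = √(25.6²+25.6²+13²) = √1479.72 = 38.467


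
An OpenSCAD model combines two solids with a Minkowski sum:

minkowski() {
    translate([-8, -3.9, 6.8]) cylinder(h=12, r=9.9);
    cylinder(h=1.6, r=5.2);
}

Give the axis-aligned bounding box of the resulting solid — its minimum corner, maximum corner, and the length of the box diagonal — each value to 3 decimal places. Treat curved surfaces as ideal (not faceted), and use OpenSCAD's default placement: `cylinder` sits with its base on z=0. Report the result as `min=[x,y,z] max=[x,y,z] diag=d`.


A = translate([-8, -3.9, 6.8]) cylinder(h=12, r=9.9) → bbox [-17.9,-13.8,6.8] .. [1.9,6,18.8]
B = cylinder(h=1.6, r=5.2) → bbox [-5.2,-5.2,0] .. [5.2,5.2,1.6]
lo = A.lo+B.lo = [-17.9-5.2, -13.8-5.2, 6.8+0] = [-23.100,-19.000,6.800]
hi = A.hi+B.hi = [1.9+5.2, 6+5.2, 18.8+1.6] = [7.100,11.200,20.400]
diag = √(30.2²+30.2²+13.6²) = √2009.04 = 44.822

min=[-23.100,-19.000,6.800] max=[7.100,11.200,20.400] diag=44.822


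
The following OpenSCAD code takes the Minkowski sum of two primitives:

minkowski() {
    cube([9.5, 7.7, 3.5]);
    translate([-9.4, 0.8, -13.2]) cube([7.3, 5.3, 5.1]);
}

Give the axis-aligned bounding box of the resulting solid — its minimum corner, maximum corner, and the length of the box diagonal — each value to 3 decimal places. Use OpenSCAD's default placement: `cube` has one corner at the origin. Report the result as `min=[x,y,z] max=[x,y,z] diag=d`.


A = translate([-9.4, 0.8, -13.2]) cube([7.3, 5.3, 5.1]) → bbox [-9.4,0.8,-13.2] .. [-2.1,6.1,-8.1]
B = cube([9.5, 7.7, 3.5]) → bbox [0,0,0] .. [9.5,7.7,3.5]
lo = A.lo+B.lo = [-9.4+0, 0.8+0, -13.2+0] = [-9.400,0.800,-13.200]
hi = A.hi+B.hi = [-2.1+9.5, 6.1+7.7, -8.1+3.5] = [7.400,13.800,-4.600]
diag = √(16.8²+13²+8.6²) = √525.2 = 22.917

min=[-9.400,0.800,-13.200] max=[7.400,13.800,-4.600] diag=22.917


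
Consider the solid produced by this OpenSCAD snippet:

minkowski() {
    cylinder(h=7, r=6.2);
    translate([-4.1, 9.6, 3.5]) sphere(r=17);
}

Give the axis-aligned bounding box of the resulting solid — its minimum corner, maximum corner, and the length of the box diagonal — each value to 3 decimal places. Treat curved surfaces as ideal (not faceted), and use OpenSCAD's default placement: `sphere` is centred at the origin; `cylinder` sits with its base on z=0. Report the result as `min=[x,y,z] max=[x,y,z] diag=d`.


A = translate([-4.1, 9.6, 3.5]) sphere(r=17) → bbox [-21.1,-7.4,-13.5] .. [12.9,26.6,20.5]
B = cylinder(h=7, r=6.2) → bbox [-6.2,-6.2,0] .. [6.2,6.2,7]
lo = A.lo+B.lo = [-21.1-6.2, -7.4-6.2, -13.5+0] = [-27.300,-13.600,-13.500]
hi = A.hi+B.hi = [12.9+6.2, 26.6+6.2, 20.5+7] = [19.100,32.800,27.500]
diag = √(46.4²+46.4²+41²) = √5986.92 = 77.375

min=[-27.300,-13.600,-13.500] max=[19.100,32.800,27.500] diag=77.375


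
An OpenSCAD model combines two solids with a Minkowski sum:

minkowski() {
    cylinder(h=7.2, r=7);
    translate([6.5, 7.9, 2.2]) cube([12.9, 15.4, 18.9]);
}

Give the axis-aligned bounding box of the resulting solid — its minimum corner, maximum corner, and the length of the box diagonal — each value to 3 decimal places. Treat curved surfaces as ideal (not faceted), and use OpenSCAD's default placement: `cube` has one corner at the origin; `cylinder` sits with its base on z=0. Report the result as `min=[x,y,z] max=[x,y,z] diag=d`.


A = translate([6.5, 7.9, 2.2]) cube([12.9, 15.4, 18.9]) → bbox [6.5,7.9,2.2] .. [19.4,23.3,21.1]
B = cylinder(h=7.2, r=7) → bbox [-7,-7,0] .. [7,7,7.2]
lo = A.lo+B.lo = [6.5-7, 7.9-7, 2.2+0] = [-0.500,0.900,2.200]
hi = A.hi+B.hi = [19.4+7, 23.3+7, 21.1+7.2] = [26.400,30.300,28.300]
diag = √(26.9²+29.4²+26.1²) = √2269.18 = 47.636

min=[-0.500,0.900,2.200] max=[26.400,30.300,28.300] diag=47.636


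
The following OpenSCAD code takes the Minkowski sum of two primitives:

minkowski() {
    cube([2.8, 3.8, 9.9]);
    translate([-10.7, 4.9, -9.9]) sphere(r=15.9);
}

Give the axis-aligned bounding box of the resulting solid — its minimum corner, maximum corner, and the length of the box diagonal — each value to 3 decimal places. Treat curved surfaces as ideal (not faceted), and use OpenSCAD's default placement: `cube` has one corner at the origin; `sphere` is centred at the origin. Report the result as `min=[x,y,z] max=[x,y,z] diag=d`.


min=[-26.600,-11.000,-25.800] max=[8.000,24.600,15.900] diag=64.834

A = translate([-10.7, 4.9, -9.9]) sphere(r=15.9) → bbox [-26.6,-11,-25.8] .. [5.2,20.8,6]
B = cube([2.8, 3.8, 9.9]) → bbox [0,0,0] .. [2.8,3.8,9.9]
lo = A.lo+B.lo = [-26.6+0, -11+0, -25.8+0] = [-26.600,-11.000,-25.800]
hi = A.hi+B.hi = [5.2+2.8, 20.8+3.8, 6+9.9] = [8.000,24.600,15.900]
diag = √(34.6²+35.6²+41.7²) = √4203.41 = 64.834


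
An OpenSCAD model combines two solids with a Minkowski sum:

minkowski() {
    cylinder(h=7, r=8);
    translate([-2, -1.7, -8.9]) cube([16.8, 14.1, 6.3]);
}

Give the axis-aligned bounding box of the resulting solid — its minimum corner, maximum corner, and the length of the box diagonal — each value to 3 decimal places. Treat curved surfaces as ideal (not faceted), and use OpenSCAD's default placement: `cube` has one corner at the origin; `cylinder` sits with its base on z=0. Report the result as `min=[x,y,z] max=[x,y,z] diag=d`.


min=[-10.000,-9.700,-8.900] max=[22.800,20.400,4.400] diag=46.462

A = translate([-2, -1.7, -8.9]) cube([16.8, 14.1, 6.3]) → bbox [-2,-1.7,-8.9] .. [14.8,12.4,-2.6]
B = cylinder(h=7, r=8) → bbox [-8,-8,0] .. [8,8,7]
lo = A.lo+B.lo = [-2-8, -1.7-8, -8.9+0] = [-10.000,-9.700,-8.900]
hi = A.hi+B.hi = [14.8+8, 12.4+8, -2.6+7] = [22.800,20.400,4.400]
diag = √(32.8²+30.1²+13.3²) = √2158.74 = 46.462


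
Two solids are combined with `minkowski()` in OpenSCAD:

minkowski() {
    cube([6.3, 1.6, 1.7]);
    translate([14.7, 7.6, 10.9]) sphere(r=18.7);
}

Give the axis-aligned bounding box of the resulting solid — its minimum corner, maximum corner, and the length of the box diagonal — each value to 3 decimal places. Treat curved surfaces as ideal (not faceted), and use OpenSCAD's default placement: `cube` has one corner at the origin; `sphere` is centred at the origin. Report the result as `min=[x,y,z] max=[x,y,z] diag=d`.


A = translate([14.7, 7.6, 10.9]) sphere(r=18.7) → bbox [-4,-11.1,-7.8] .. [33.4,26.3,29.6]
B = cube([6.3, 1.6, 1.7]) → bbox [0,0,0] .. [6.3,1.6,1.7]
lo = A.lo+B.lo = [-4+0, -11.1+0, -7.8+0] = [-4.000,-11.100,-7.800]
hi = A.hi+B.hi = [33.4+6.3, 26.3+1.6, 29.6+1.7] = [39.700,27.900,31.300]
diag = √(43.7²+39²+39.1²) = √4959.5 = 70.424

min=[-4.000,-11.100,-7.800] max=[39.700,27.900,31.300] diag=70.424
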